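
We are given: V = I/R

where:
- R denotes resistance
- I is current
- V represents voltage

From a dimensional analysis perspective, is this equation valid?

No

R (resistance) has dimensions [I^-2 L^2 M T^-3].
I (current) has dimensions [I].
V (voltage) has dimensions [I^-1 L^2 M T^-3].

Left side: [I^-1 L^2 M T^-3]
Right side: [I^3 L^-2 M^-1 T^3]

The two sides have different dimensions, so the equation is NOT dimensionally consistent.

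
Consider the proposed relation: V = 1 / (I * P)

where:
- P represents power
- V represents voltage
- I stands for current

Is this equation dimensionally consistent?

No

P (power) has dimensions [L^2 M T^-3].
V (voltage) has dimensions [I^-1 L^2 M T^-3].
I (current) has dimensions [I].

Left side: [I^-1 L^2 M T^-3]
Right side: [I^-1 L^-2 M^-1 T^3]

The two sides have different dimensions, so the equation is NOT dimensionally consistent.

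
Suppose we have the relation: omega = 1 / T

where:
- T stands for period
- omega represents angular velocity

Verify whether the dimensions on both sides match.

Yes

T (period) has dimensions [T].
omega (angular velocity) has dimensions [T^-1].

Left side: [T^-1]
Right side: [T^-1]

Both sides have the same dimensions, so the equation is dimensionally consistent.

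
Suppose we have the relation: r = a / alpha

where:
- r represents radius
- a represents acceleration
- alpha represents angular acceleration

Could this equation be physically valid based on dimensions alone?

Yes

r (radius) has dimensions [L].
a (acceleration) has dimensions [L T^-2].
alpha (angular acceleration) has dimensions [T^-2].

Left side: [L]
Right side: [L]

Both sides have the same dimensions, so the equation is dimensionally consistent.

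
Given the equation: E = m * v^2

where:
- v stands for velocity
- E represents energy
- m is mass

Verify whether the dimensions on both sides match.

Yes

v (velocity) has dimensions [L T^-1].
E (energy) has dimensions [L^2 M T^-2].
m (mass) has dimensions [M].

Left side: [L^2 M T^-2]
Right side: [L^2 M T^-2]

Both sides have the same dimensions, so the equation is dimensionally consistent.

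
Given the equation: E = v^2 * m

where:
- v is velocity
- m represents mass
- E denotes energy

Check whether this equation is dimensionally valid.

Yes

v (velocity) has dimensions [L T^-1].
m (mass) has dimensions [M].
E (energy) has dimensions [L^2 M T^-2].

Left side: [L^2 M T^-2]
Right side: [L^2 M T^-2]

Both sides have the same dimensions, so the equation is dimensionally consistent.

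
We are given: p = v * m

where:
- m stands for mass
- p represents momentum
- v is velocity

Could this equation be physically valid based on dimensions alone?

Yes

m (mass) has dimensions [M].
p (momentum) has dimensions [L M T^-1].
v (velocity) has dimensions [L T^-1].

Left side: [L M T^-1]
Right side: [L M T^-1]

Both sides have the same dimensions, so the equation is dimensionally consistent.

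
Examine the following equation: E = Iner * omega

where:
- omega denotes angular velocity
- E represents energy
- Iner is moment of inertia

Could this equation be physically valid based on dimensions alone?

No

omega (angular velocity) has dimensions [T^-1].
E (energy) has dimensions [L^2 M T^-2].
Iner (moment of inertia) has dimensions [L^2 M].

Left side: [L^2 M T^-2]
Right side: [L^2 M T^-1]

The two sides have different dimensions, so the equation is NOT dimensionally consistent.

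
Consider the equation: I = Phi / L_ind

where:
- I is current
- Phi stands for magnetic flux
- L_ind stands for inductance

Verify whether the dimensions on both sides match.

Yes

I (current) has dimensions [I].
Phi (magnetic flux) has dimensions [I^-1 L^2 M T^-2].
L_ind (inductance) has dimensions [I^-2 L^2 M T^-2].

Left side: [I]
Right side: [I]

Both sides have the same dimensions, so the equation is dimensionally consistent.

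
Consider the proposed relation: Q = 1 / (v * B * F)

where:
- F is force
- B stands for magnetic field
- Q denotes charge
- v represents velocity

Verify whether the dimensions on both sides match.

No

F (force) has dimensions [L M T^-2].
B (magnetic field) has dimensions [I^-1 M T^-2].
Q (charge) has dimensions [I T].
v (velocity) has dimensions [L T^-1].

Left side: [I T]
Right side: [I L^-2 M^-2 T^5]

The two sides have different dimensions, so the equation is NOT dimensionally consistent.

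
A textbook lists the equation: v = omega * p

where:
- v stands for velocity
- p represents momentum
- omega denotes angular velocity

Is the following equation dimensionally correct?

No

v (velocity) has dimensions [L T^-1].
p (momentum) has dimensions [L M T^-1].
omega (angular velocity) has dimensions [T^-1].

Left side: [L T^-1]
Right side: [L M T^-2]

The two sides have different dimensions, so the equation is NOT dimensionally consistent.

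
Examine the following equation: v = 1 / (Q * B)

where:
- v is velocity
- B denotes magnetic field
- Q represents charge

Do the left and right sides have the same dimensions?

No

v (velocity) has dimensions [L T^-1].
B (magnetic field) has dimensions [I^-1 M T^-2].
Q (charge) has dimensions [I T].

Left side: [L T^-1]
Right side: [M^-1 T]

The two sides have different dimensions, so the equation is NOT dimensionally consistent.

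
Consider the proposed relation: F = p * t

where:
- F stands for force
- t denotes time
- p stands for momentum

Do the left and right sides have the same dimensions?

No

F (force) has dimensions [L M T^-2].
t (time) has dimensions [T].
p (momentum) has dimensions [L M T^-1].

Left side: [L M T^-2]
Right side: [L M]

The two sides have different dimensions, so the equation is NOT dimensionally consistent.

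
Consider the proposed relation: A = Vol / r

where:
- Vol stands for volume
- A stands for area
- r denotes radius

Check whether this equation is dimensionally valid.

Yes

Vol (volume) has dimensions [L^3].
A (area) has dimensions [L^2].
r (radius) has dimensions [L].

Left side: [L^2]
Right side: [L^2]

Both sides have the same dimensions, so the equation is dimensionally consistent.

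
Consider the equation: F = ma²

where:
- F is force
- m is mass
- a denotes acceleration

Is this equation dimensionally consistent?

No

F (force) has dimensions [L M T^-2].
m (mass) has dimensions [M].
a (acceleration) has dimensions [L T^-2].

Left side: [L M T^-2]
Right side: [L^2 M T^-4]

The two sides have different dimensions, so the equation is NOT dimensionally consistent.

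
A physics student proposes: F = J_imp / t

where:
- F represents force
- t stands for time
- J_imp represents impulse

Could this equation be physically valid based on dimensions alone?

Yes

F (force) has dimensions [L M T^-2].
t (time) has dimensions [T].
J_imp (impulse) has dimensions [L M T^-1].

Left side: [L M T^-2]
Right side: [L M T^-2]

Both sides have the same dimensions, so the equation is dimensionally consistent.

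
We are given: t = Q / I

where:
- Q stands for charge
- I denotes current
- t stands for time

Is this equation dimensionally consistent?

Yes

Q (charge) has dimensions [I T].
I (current) has dimensions [I].
t (time) has dimensions [T].

Left side: [T]
Right side: [T]

Both sides have the same dimensions, so the equation is dimensionally consistent.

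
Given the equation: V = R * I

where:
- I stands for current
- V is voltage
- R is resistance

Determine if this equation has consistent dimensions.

Yes

I (current) has dimensions [I].
V (voltage) has dimensions [I^-1 L^2 M T^-3].
R (resistance) has dimensions [I^-2 L^2 M T^-3].

Left side: [I^-1 L^2 M T^-3]
Right side: [I^-1 L^2 M T^-3]

Both sides have the same dimensions, so the equation is dimensionally consistent.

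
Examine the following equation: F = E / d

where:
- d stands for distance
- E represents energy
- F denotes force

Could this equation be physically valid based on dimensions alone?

Yes

d (distance) has dimensions [L].
E (energy) has dimensions [L^2 M T^-2].
F (force) has dimensions [L M T^-2].

Left side: [L M T^-2]
Right side: [L M T^-2]

Both sides have the same dimensions, so the equation is dimensionally consistent.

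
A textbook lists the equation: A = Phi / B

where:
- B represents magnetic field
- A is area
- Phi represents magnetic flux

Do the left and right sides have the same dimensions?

Yes

B (magnetic field) has dimensions [I^-1 M T^-2].
A (area) has dimensions [L^2].
Phi (magnetic flux) has dimensions [I^-1 L^2 M T^-2].

Left side: [L^2]
Right side: [L^2]

Both sides have the same dimensions, so the equation is dimensionally consistent.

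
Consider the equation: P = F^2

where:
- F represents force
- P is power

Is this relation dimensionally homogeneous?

No

F (force) has dimensions [L M T^-2].
P (power) has dimensions [L^2 M T^-3].

Left side: [L^2 M T^-3]
Right side: [L^2 M^2 T^-4]

The two sides have different dimensions, so the equation is NOT dimensionally consistent.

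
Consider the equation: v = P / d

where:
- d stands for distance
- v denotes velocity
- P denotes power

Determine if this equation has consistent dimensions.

No

d (distance) has dimensions [L].
v (velocity) has dimensions [L T^-1].
P (power) has dimensions [L^2 M T^-3].

Left side: [L T^-1]
Right side: [L M T^-3]

The two sides have different dimensions, so the equation is NOT dimensionally consistent.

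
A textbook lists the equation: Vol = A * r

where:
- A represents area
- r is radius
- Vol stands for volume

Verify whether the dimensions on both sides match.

Yes

A (area) has dimensions [L^2].
r (radius) has dimensions [L].
Vol (volume) has dimensions [L^3].

Left side: [L^3]
Right side: [L^3]

Both sides have the same dimensions, so the equation is dimensionally consistent.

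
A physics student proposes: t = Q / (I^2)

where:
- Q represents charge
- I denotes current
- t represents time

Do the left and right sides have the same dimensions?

No

Q (charge) has dimensions [I T].
I (current) has dimensions [I].
t (time) has dimensions [T].

Left side: [T]
Right side: [I^-1 T]

The two sides have different dimensions, so the equation is NOT dimensionally consistent.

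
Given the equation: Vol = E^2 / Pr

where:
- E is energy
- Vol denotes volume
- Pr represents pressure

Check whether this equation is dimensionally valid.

No

E (energy) has dimensions [L^2 M T^-2].
Vol (volume) has dimensions [L^3].
Pr (pressure) has dimensions [L^-1 M T^-2].

Left side: [L^3]
Right side: [L^5 M T^-2]

The two sides have different dimensions, so the equation is NOT dimensionally consistent.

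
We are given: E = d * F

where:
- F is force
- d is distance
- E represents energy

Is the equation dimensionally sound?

Yes

F (force) has dimensions [L M T^-2].
d (distance) has dimensions [L].
E (energy) has dimensions [L^2 M T^-2].

Left side: [L^2 M T^-2]
Right side: [L^2 M T^-2]

Both sides have the same dimensions, so the equation is dimensionally consistent.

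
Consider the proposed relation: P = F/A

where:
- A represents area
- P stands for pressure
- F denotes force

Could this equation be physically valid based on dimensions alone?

Yes

A (area) has dimensions [L^2].
P (pressure) has dimensions [L^-1 M T^-2].
F (force) has dimensions [L M T^-2].

Left side: [L^-1 M T^-2]
Right side: [L^-1 M T^-2]

Both sides have the same dimensions, so the equation is dimensionally consistent.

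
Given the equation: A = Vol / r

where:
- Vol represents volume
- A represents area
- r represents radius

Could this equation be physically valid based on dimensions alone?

Yes

Vol (volume) has dimensions [L^3].
A (area) has dimensions [L^2].
r (radius) has dimensions [L].

Left side: [L^2]
Right side: [L^2]

Both sides have the same dimensions, so the equation is dimensionally consistent.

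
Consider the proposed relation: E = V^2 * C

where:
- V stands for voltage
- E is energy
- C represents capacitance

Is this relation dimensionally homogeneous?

Yes

V (voltage) has dimensions [I^-1 L^2 M T^-3].
E (energy) has dimensions [L^2 M T^-2].
C (capacitance) has dimensions [I^2 L^-2 M^-1 T^4].

Left side: [L^2 M T^-2]
Right side: [L^2 M T^-2]

Both sides have the same dimensions, so the equation is dimensionally consistent.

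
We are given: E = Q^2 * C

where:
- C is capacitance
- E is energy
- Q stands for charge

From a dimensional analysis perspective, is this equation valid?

No

C (capacitance) has dimensions [I^2 L^-2 M^-1 T^4].
E (energy) has dimensions [L^2 M T^-2].
Q (charge) has dimensions [I T].

Left side: [L^2 M T^-2]
Right side: [I^4 L^-2 M^-1 T^6]

The two sides have different dimensions, so the equation is NOT dimensionally consistent.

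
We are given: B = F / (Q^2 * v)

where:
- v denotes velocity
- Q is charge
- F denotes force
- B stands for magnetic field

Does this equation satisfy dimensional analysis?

No

v (velocity) has dimensions [L T^-1].
Q (charge) has dimensions [I T].
F (force) has dimensions [L M T^-2].
B (magnetic field) has dimensions [I^-1 M T^-2].

Left side: [I^-1 M T^-2]
Right side: [I^-2 M T^-3]

The two sides have different dimensions, so the equation is NOT dimensionally consistent.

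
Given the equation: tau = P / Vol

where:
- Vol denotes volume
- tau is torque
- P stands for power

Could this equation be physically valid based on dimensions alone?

No

Vol (volume) has dimensions [L^3].
tau (torque) has dimensions [L^2 M T^-2].
P (power) has dimensions [L^2 M T^-3].

Left side: [L^2 M T^-2]
Right side: [L^-1 M T^-3]

The two sides have different dimensions, so the equation is NOT dimensionally consistent.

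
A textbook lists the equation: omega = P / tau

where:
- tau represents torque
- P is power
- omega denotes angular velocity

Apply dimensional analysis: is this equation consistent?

Yes

tau (torque) has dimensions [L^2 M T^-2].
P (power) has dimensions [L^2 M T^-3].
omega (angular velocity) has dimensions [T^-1].

Left side: [T^-1]
Right side: [T^-1]

Both sides have the same dimensions, so the equation is dimensionally consistent.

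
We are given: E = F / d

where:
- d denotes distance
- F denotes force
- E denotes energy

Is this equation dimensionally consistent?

No

d (distance) has dimensions [L].
F (force) has dimensions [L M T^-2].
E (energy) has dimensions [L^2 M T^-2].

Left side: [L^2 M T^-2]
Right side: [M T^-2]

The two sides have different dimensions, so the equation is NOT dimensionally consistent.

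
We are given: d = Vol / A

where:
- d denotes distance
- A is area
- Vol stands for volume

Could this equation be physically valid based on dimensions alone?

Yes

d (distance) has dimensions [L].
A (area) has dimensions [L^2].
Vol (volume) has dimensions [L^3].

Left side: [L]
Right side: [L]

Both sides have the same dimensions, so the equation is dimensionally consistent.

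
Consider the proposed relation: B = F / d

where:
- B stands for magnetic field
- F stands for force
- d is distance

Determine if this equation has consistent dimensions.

No

B (magnetic field) has dimensions [I^-1 M T^-2].
F (force) has dimensions [L M T^-2].
d (distance) has dimensions [L].

Left side: [I^-1 M T^-2]
Right side: [M T^-2]

The two sides have different dimensions, so the equation is NOT dimensionally consistent.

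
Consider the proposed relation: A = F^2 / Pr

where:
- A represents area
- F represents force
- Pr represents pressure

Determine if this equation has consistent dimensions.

No

A (area) has dimensions [L^2].
F (force) has dimensions [L M T^-2].
Pr (pressure) has dimensions [L^-1 M T^-2].

Left side: [L^2]
Right side: [L^3 M T^-2]

The two sides have different dimensions, so the equation is NOT dimensionally consistent.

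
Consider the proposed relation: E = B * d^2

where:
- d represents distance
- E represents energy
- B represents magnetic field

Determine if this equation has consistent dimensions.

No

d (distance) has dimensions [L].
E (energy) has dimensions [L^2 M T^-2].
B (magnetic field) has dimensions [I^-1 M T^-2].

Left side: [L^2 M T^-2]
Right side: [I^-1 L^2 M T^-2]

The two sides have different dimensions, so the equation is NOT dimensionally consistent.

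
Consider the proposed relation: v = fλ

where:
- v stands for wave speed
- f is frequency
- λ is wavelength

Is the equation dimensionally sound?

Yes

v (wave speed) has dimensions [L T^-1].
f (frequency) has dimensions [T^-1].
λ (wavelength) has dimensions [L].

Left side: [L T^-1]
Right side: [L T^-1]

Both sides have the same dimensions, so the equation is dimensionally consistent.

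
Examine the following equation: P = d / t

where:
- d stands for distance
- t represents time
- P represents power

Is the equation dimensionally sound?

No

d (distance) has dimensions [L].
t (time) has dimensions [T].
P (power) has dimensions [L^2 M T^-3].

Left side: [L^2 M T^-3]
Right side: [L T^-1]

The two sides have different dimensions, so the equation is NOT dimensionally consistent.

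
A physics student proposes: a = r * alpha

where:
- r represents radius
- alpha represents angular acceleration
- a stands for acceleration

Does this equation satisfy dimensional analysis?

Yes

r (radius) has dimensions [L].
alpha (angular acceleration) has dimensions [T^-2].
a (acceleration) has dimensions [L T^-2].

Left side: [L T^-2]
Right side: [L T^-2]

Both sides have the same dimensions, so the equation is dimensionally consistent.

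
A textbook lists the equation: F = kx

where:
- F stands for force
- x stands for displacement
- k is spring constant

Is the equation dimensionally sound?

Yes

F (force) has dimensions [L M T^-2].
x (displacement) has dimensions [L].
k (spring constant) has dimensions [M T^-2].

Left side: [L M T^-2]
Right side: [L M T^-2]

Both sides have the same dimensions, so the equation is dimensionally consistent.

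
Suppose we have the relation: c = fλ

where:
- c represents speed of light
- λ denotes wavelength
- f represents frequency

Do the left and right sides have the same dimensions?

Yes

c (speed of light) has dimensions [L T^-1].
λ (wavelength) has dimensions [L].
f (frequency) has dimensions [T^-1].

Left side: [L T^-1]
Right side: [L T^-1]

Both sides have the same dimensions, so the equation is dimensionally consistent.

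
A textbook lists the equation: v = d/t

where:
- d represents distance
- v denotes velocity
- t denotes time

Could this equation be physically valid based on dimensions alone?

Yes

d (distance) has dimensions [L].
v (velocity) has dimensions [L T^-1].
t (time) has dimensions [T].

Left side: [L T^-1]
Right side: [L T^-1]

Both sides have the same dimensions, so the equation is dimensionally consistent.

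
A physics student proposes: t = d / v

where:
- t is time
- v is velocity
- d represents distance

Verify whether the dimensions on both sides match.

Yes

t (time) has dimensions [T].
v (velocity) has dimensions [L T^-1].
d (distance) has dimensions [L].

Left side: [T]
Right side: [T]

Both sides have the same dimensions, so the equation is dimensionally consistent.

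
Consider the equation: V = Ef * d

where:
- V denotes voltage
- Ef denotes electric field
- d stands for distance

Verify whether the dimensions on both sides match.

Yes

V (voltage) has dimensions [I^-1 L^2 M T^-3].
Ef (electric field) has dimensions [I^-1 L M T^-3].
d (distance) has dimensions [L].

Left side: [I^-1 L^2 M T^-3]
Right side: [I^-1 L^2 M T^-3]

Both sides have the same dimensions, so the equation is dimensionally consistent.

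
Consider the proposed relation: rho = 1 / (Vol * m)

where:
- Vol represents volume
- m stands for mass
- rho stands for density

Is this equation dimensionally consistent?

No

Vol (volume) has dimensions [L^3].
m (mass) has dimensions [M].
rho (density) has dimensions [L^-3 M].

Left side: [L^-3 M]
Right side: [L^-3 M^-1]

The two sides have different dimensions, so the equation is NOT dimensionally consistent.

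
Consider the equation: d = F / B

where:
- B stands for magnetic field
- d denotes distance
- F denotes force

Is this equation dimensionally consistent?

No

B (magnetic field) has dimensions [I^-1 M T^-2].
d (distance) has dimensions [L].
F (force) has dimensions [L M T^-2].

Left side: [L]
Right side: [I L]

The two sides have different dimensions, so the equation is NOT dimensionally consistent.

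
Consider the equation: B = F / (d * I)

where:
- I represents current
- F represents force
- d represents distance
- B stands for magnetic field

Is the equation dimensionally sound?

Yes

I (current) has dimensions [I].
F (force) has dimensions [L M T^-2].
d (distance) has dimensions [L].
B (magnetic field) has dimensions [I^-1 M T^-2].

Left side: [I^-1 M T^-2]
Right side: [I^-1 M T^-2]

Both sides have the same dimensions, so the equation is dimensionally consistent.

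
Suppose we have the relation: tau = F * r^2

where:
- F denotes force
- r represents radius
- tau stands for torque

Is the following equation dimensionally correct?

No

F (force) has dimensions [L M T^-2].
r (radius) has dimensions [L].
tau (torque) has dimensions [L^2 M T^-2].

Left side: [L^2 M T^-2]
Right side: [L^3 M T^-2]

The two sides have different dimensions, so the equation is NOT dimensionally consistent.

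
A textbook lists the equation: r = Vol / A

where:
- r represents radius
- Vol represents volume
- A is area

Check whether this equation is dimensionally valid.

Yes

r (radius) has dimensions [L].
Vol (volume) has dimensions [L^3].
A (area) has dimensions [L^2].

Left side: [L]
Right side: [L]

Both sides have the same dimensions, so the equation is dimensionally consistent.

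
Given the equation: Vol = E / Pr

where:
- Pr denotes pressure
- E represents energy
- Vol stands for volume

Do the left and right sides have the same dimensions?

Yes

Pr (pressure) has dimensions [L^-1 M T^-2].
E (energy) has dimensions [L^2 M T^-2].
Vol (volume) has dimensions [L^3].

Left side: [L^3]
Right side: [L^3]

Both sides have the same dimensions, so the equation is dimensionally consistent.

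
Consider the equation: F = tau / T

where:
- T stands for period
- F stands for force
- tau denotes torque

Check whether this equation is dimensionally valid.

No

T (period) has dimensions [T].
F (force) has dimensions [L M T^-2].
tau (torque) has dimensions [L^2 M T^-2].

Left side: [L M T^-2]
Right side: [L^2 M T^-3]

The two sides have different dimensions, so the equation is NOT dimensionally consistent.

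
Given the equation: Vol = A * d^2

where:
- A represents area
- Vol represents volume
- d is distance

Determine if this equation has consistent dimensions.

No

A (area) has dimensions [L^2].
Vol (volume) has dimensions [L^3].
d (distance) has dimensions [L].

Left side: [L^3]
Right side: [L^4]

The two sides have different dimensions, so the equation is NOT dimensionally consistent.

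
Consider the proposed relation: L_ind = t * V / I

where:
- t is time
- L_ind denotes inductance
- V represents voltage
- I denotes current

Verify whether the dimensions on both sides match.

Yes

t (time) has dimensions [T].
L_ind (inductance) has dimensions [I^-2 L^2 M T^-2].
V (voltage) has dimensions [I^-1 L^2 M T^-3].
I (current) has dimensions [I].

Left side: [I^-2 L^2 M T^-2]
Right side: [I^-2 L^2 M T^-2]

Both sides have the same dimensions, so the equation is dimensionally consistent.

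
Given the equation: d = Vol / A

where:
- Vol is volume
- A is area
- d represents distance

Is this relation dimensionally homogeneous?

Yes

Vol (volume) has dimensions [L^3].
A (area) has dimensions [L^2].
d (distance) has dimensions [L].

Left side: [L]
Right side: [L]

Both sides have the same dimensions, so the equation is dimensionally consistent.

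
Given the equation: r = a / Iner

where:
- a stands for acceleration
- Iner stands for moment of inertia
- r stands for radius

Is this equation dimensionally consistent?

No

a (acceleration) has dimensions [L T^-2].
Iner (moment of inertia) has dimensions [L^2 M].
r (radius) has dimensions [L].

Left side: [L]
Right side: [L^-1 M^-1 T^-2]

The two sides have different dimensions, so the equation is NOT dimensionally consistent.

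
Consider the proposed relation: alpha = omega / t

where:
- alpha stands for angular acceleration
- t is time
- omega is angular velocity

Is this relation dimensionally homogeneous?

Yes

alpha (angular acceleration) has dimensions [T^-2].
t (time) has dimensions [T].
omega (angular velocity) has dimensions [T^-1].

Left side: [T^-2]
Right side: [T^-2]

Both sides have the same dimensions, so the equation is dimensionally consistent.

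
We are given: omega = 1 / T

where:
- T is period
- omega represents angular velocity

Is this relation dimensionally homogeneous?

Yes

T (period) has dimensions [T].
omega (angular velocity) has dimensions [T^-1].

Left side: [T^-1]
Right side: [T^-1]

Both sides have the same dimensions, so the equation is dimensionally consistent.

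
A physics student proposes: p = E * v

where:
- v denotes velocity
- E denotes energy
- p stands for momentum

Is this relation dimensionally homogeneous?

No

v (velocity) has dimensions [L T^-1].
E (energy) has dimensions [L^2 M T^-2].
p (momentum) has dimensions [L M T^-1].

Left side: [L M T^-1]
Right side: [L^3 M T^-3]

The two sides have different dimensions, so the equation is NOT dimensionally consistent.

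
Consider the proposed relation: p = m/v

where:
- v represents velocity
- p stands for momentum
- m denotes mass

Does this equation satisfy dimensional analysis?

No

v (velocity) has dimensions [L T^-1].
p (momentum) has dimensions [L M T^-1].
m (mass) has dimensions [M].

Left side: [L M T^-1]
Right side: [L^-1 M T]

The two sides have different dimensions, so the equation is NOT dimensionally consistent.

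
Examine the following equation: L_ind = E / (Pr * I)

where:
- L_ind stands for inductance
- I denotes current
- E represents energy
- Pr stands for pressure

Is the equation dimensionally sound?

No

L_ind (inductance) has dimensions [I^-2 L^2 M T^-2].
I (current) has dimensions [I].
E (energy) has dimensions [L^2 M T^-2].
Pr (pressure) has dimensions [L^-1 M T^-2].

Left side: [I^-2 L^2 M T^-2]
Right side: [I^-1 L^3]

The two sides have different dimensions, so the equation is NOT dimensionally consistent.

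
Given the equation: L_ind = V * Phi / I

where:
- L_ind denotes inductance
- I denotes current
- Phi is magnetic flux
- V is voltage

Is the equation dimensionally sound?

No

L_ind (inductance) has dimensions [I^-2 L^2 M T^-2].
I (current) has dimensions [I].
Phi (magnetic flux) has dimensions [I^-1 L^2 M T^-2].
V (voltage) has dimensions [I^-1 L^2 M T^-3].

Left side: [I^-2 L^2 M T^-2]
Right side: [I^-3 L^4 M^2 T^-5]

The two sides have different dimensions, so the equation is NOT dimensionally consistent.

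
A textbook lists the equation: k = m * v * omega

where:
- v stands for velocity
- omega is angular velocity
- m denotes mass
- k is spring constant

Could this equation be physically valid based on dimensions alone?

No

v (velocity) has dimensions [L T^-1].
omega (angular velocity) has dimensions [T^-1].
m (mass) has dimensions [M].
k (spring constant) has dimensions [M T^-2].

Left side: [M T^-2]
Right side: [L M T^-2]

The two sides have different dimensions, so the equation is NOT dimensionally consistent.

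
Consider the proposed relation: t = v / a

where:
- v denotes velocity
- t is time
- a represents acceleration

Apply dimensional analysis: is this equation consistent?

Yes

v (velocity) has dimensions [L T^-1].
t (time) has dimensions [T].
a (acceleration) has dimensions [L T^-2].

Left side: [T]
Right side: [T]

Both sides have the same dimensions, so the equation is dimensionally consistent.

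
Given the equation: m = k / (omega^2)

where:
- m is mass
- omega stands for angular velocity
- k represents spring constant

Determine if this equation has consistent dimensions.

Yes

m (mass) has dimensions [M].
omega (angular velocity) has dimensions [T^-1].
k (spring constant) has dimensions [M T^-2].

Left side: [M]
Right side: [M]

Both sides have the same dimensions, so the equation is dimensionally consistent.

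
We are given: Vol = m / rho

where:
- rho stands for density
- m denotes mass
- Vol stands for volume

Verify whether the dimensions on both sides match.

Yes

rho (density) has dimensions [L^-3 M].
m (mass) has dimensions [M].
Vol (volume) has dimensions [L^3].

Left side: [L^3]
Right side: [L^3]

Both sides have the same dimensions, so the equation is dimensionally consistent.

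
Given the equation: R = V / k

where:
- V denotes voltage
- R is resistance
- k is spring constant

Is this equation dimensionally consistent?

No

V (voltage) has dimensions [I^-1 L^2 M T^-3].
R (resistance) has dimensions [I^-2 L^2 M T^-3].
k (spring constant) has dimensions [M T^-2].

Left side: [I^-2 L^2 M T^-3]
Right side: [I^-1 L^2 T^-1]

The two sides have different dimensions, so the equation is NOT dimensionally consistent.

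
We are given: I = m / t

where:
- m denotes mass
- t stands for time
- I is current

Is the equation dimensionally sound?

No

m (mass) has dimensions [M].
t (time) has dimensions [T].
I (current) has dimensions [I].

Left side: [I]
Right side: [M T^-1]

The two sides have different dimensions, so the equation is NOT dimensionally consistent.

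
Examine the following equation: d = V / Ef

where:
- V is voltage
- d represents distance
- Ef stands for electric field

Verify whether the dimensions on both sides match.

Yes

V (voltage) has dimensions [I^-1 L^2 M T^-3].
d (distance) has dimensions [L].
Ef (electric field) has dimensions [I^-1 L M T^-3].

Left side: [L]
Right side: [L]

Both sides have the same dimensions, so the equation is dimensionally consistent.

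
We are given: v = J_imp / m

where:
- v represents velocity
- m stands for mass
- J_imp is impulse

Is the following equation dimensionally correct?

Yes

v (velocity) has dimensions [L T^-1].
m (mass) has dimensions [M].
J_imp (impulse) has dimensions [L M T^-1].

Left side: [L T^-1]
Right side: [L T^-1]

Both sides have the same dimensions, so the equation is dimensionally consistent.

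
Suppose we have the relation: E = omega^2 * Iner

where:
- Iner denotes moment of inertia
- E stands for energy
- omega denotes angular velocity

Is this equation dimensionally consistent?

Yes

Iner (moment of inertia) has dimensions [L^2 M].
E (energy) has dimensions [L^2 M T^-2].
omega (angular velocity) has dimensions [T^-1].

Left side: [L^2 M T^-2]
Right side: [L^2 M T^-2]

Both sides have the same dimensions, so the equation is dimensionally consistent.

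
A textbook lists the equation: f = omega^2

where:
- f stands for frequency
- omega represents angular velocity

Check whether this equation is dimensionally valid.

No

f (frequency) has dimensions [T^-1].
omega (angular velocity) has dimensions [T^-1].

Left side: [T^-1]
Right side: [T^-2]

The two sides have different dimensions, so the equation is NOT dimensionally consistent.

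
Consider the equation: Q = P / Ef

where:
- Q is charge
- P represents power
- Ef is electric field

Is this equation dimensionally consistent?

No

Q (charge) has dimensions [I T].
P (power) has dimensions [L^2 M T^-3].
Ef (electric field) has dimensions [I^-1 L M T^-3].

Left side: [I T]
Right side: [I L]

The two sides have different dimensions, so the equation is NOT dimensionally consistent.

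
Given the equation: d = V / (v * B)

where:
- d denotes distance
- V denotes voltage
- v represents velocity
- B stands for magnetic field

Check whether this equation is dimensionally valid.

Yes

d (distance) has dimensions [L].
V (voltage) has dimensions [I^-1 L^2 M T^-3].
v (velocity) has dimensions [L T^-1].
B (magnetic field) has dimensions [I^-1 M T^-2].

Left side: [L]
Right side: [L]

Both sides have the same dimensions, so the equation is dimensionally consistent.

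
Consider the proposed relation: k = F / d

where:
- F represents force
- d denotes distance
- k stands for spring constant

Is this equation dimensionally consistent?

Yes

F (force) has dimensions [L M T^-2].
d (distance) has dimensions [L].
k (spring constant) has dimensions [M T^-2].

Left side: [M T^-2]
Right side: [M T^-2]

Both sides have the same dimensions, so the equation is dimensionally consistent.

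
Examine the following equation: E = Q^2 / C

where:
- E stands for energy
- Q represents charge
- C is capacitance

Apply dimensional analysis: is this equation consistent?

Yes

E (energy) has dimensions [L^2 M T^-2].
Q (charge) has dimensions [I T].
C (capacitance) has dimensions [I^2 L^-2 M^-1 T^4].

Left side: [L^2 M T^-2]
Right side: [L^2 M T^-2]

Both sides have the same dimensions, so the equation is dimensionally consistent.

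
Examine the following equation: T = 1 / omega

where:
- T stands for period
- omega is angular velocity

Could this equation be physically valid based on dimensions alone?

Yes

T (period) has dimensions [T].
omega (angular velocity) has dimensions [T^-1].

Left side: [T]
Right side: [T]

Both sides have the same dimensions, so the equation is dimensionally consistent.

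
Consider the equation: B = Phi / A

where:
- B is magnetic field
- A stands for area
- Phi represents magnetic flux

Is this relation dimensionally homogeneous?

Yes

B (magnetic field) has dimensions [I^-1 M T^-2].
A (area) has dimensions [L^2].
Phi (magnetic flux) has dimensions [I^-1 L^2 M T^-2].

Left side: [I^-1 M T^-2]
Right side: [I^-1 M T^-2]

Both sides have the same dimensions, so the equation is dimensionally consistent.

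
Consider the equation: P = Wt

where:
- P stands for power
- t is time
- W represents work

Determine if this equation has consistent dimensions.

No

P (power) has dimensions [L^2 M T^-3].
t (time) has dimensions [T].
W (work) has dimensions [L^2 M T^-2].

Left side: [L^2 M T^-3]
Right side: [L^2 M T^-1]

The two sides have different dimensions, so the equation is NOT dimensionally consistent.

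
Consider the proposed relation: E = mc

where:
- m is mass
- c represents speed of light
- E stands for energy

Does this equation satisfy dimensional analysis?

No

m (mass) has dimensions [M].
c (speed of light) has dimensions [L T^-1].
E (energy) has dimensions [L^2 M T^-2].

Left side: [L^2 M T^-2]
Right side: [L M T^-1]

The two sides have different dimensions, so the equation is NOT dimensionally consistent.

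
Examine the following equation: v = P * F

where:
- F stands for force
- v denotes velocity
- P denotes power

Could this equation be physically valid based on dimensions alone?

No

F (force) has dimensions [L M T^-2].
v (velocity) has dimensions [L T^-1].
P (power) has dimensions [L^2 M T^-3].

Left side: [L T^-1]
Right side: [L^3 M^2 T^-5]

The two sides have different dimensions, so the equation is NOT dimensionally consistent.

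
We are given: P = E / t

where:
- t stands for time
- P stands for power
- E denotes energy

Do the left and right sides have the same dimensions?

Yes

t (time) has dimensions [T].
P (power) has dimensions [L^2 M T^-3].
E (energy) has dimensions [L^2 M T^-2].

Left side: [L^2 M T^-3]
Right side: [L^2 M T^-3]

Both sides have the same dimensions, so the equation is dimensionally consistent.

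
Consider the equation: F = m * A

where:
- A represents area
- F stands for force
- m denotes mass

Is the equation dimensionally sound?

No

A (area) has dimensions [L^2].
F (force) has dimensions [L M T^-2].
m (mass) has dimensions [M].

Left side: [L M T^-2]
Right side: [L^2 M]

The two sides have different dimensions, so the equation is NOT dimensionally consistent.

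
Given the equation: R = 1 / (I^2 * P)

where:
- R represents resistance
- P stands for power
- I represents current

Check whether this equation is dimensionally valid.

No

R (resistance) has dimensions [I^-2 L^2 M T^-3].
P (power) has dimensions [L^2 M T^-3].
I (current) has dimensions [I].

Left side: [I^-2 L^2 M T^-3]
Right side: [I^-2 L^-2 M^-1 T^3]

The two sides have different dimensions, so the equation is NOT dimensionally consistent.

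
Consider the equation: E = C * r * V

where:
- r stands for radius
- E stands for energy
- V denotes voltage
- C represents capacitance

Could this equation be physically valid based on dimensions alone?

No

r (radius) has dimensions [L].
E (energy) has dimensions [L^2 M T^-2].
V (voltage) has dimensions [I^-1 L^2 M T^-3].
C (capacitance) has dimensions [I^2 L^-2 M^-1 T^4].

Left side: [L^2 M T^-2]
Right side: [I L T]

The two sides have different dimensions, so the equation is NOT dimensionally consistent.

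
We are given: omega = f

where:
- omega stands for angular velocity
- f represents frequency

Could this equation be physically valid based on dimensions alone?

Yes

omega (angular velocity) has dimensions [T^-1].
f (frequency) has dimensions [T^-1].

Left side: [T^-1]
Right side: [T^-1]

Both sides have the same dimensions, so the equation is dimensionally consistent.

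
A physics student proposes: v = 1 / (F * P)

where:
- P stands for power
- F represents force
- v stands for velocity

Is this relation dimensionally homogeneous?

No

P (power) has dimensions [L^2 M T^-3].
F (force) has dimensions [L M T^-2].
v (velocity) has dimensions [L T^-1].

Left side: [L T^-1]
Right side: [L^-3 M^-2 T^5]

The two sides have different dimensions, so the equation is NOT dimensionally consistent.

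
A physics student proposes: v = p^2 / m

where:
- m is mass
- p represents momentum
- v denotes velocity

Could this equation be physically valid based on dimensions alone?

No

m (mass) has dimensions [M].
p (momentum) has dimensions [L M T^-1].
v (velocity) has dimensions [L T^-1].

Left side: [L T^-1]
Right side: [L^2 M T^-2]

The two sides have different dimensions, so the equation is NOT dimensionally consistent.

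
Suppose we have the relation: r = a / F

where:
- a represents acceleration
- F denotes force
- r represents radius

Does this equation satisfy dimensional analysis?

No

a (acceleration) has dimensions [L T^-2].
F (force) has dimensions [L M T^-2].
r (radius) has dimensions [L].

Left side: [L]
Right side: [M^-1]

The two sides have different dimensions, so the equation is NOT dimensionally consistent.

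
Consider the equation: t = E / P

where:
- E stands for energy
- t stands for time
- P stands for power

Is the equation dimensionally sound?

Yes

E (energy) has dimensions [L^2 M T^-2].
t (time) has dimensions [T].
P (power) has dimensions [L^2 M T^-3].

Left side: [T]
Right side: [T]

Both sides have the same dimensions, so the equation is dimensionally consistent.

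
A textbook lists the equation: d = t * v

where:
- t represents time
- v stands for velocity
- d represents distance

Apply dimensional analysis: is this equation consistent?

Yes

t (time) has dimensions [T].
v (velocity) has dimensions [L T^-1].
d (distance) has dimensions [L].

Left side: [L]
Right side: [L]

Both sides have the same dimensions, so the equation is dimensionally consistent.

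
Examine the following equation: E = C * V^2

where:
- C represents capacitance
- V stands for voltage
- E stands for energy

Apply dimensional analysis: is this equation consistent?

Yes

C (capacitance) has dimensions [I^2 L^-2 M^-1 T^4].
V (voltage) has dimensions [I^-1 L^2 M T^-3].
E (energy) has dimensions [L^2 M T^-2].

Left side: [L^2 M T^-2]
Right side: [L^2 M T^-2]

Both sides have the same dimensions, so the equation is dimensionally consistent.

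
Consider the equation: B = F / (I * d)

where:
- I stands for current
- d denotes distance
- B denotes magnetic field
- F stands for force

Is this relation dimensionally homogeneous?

Yes

I (current) has dimensions [I].
d (distance) has dimensions [L].
B (magnetic field) has dimensions [I^-1 M T^-2].
F (force) has dimensions [L M T^-2].

Left side: [I^-1 M T^-2]
Right side: [I^-1 M T^-2]

Both sides have the same dimensions, so the equation is dimensionally consistent.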